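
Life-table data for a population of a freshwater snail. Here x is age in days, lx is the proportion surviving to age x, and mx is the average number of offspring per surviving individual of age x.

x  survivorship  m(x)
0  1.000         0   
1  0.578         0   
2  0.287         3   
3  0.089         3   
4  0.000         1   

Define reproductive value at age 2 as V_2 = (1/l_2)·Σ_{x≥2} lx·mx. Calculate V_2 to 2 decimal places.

lx·mx for x ≥ 2: 0.861, 0.267, 0 → sum = 1.128
V_2 = 1.128 / l_2 = 1.128 / 0.287 = 3.930314… → 3.93

3.93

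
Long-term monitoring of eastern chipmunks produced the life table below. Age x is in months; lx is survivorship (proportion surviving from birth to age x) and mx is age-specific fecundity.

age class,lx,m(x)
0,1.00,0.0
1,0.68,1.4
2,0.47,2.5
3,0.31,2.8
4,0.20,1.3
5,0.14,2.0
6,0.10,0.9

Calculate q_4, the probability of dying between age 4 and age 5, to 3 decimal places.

0.300

q_4 = (l_4 − l_5) / l_4 = (0.2 − 0.14) / 0.2
     = 0.06 / 0.2 = 0.3 → 0.300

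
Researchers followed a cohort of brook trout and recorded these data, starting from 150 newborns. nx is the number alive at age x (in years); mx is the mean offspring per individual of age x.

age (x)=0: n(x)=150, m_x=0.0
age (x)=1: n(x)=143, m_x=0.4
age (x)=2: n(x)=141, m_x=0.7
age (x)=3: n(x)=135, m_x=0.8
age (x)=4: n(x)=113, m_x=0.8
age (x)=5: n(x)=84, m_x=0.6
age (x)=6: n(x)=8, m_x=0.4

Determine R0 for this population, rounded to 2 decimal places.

2.72

lx = nx/n0 = nx/150: 1, 0.95333…, 0.94, 0.9, 0.75333…, 0.56, 0.05333…
lx·mx by age: 0, 0.381333…, 0.658, 0.72, 0.602667…, 0.336, 0.021333…
R0 = Σ lx·mx = 2.719333… → 2.72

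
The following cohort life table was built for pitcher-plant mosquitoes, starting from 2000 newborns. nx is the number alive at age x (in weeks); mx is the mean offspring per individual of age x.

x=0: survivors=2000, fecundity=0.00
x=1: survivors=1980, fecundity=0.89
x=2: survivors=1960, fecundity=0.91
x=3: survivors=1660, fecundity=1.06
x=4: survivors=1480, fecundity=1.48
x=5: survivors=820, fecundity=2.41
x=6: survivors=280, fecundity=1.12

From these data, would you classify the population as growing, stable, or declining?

lx = nx/n0 = nx/2000: 1, 0.99, 0.98, 0.83, 0.74, 0.41, 0.14
R0 = Σ lx·mx = 0 + 0.8811 + 0.8918 + 0.8798 + 1.0952 + 0.9881 + 0.1568 = 4.8928
R0 > 1, so the population is growing.

growing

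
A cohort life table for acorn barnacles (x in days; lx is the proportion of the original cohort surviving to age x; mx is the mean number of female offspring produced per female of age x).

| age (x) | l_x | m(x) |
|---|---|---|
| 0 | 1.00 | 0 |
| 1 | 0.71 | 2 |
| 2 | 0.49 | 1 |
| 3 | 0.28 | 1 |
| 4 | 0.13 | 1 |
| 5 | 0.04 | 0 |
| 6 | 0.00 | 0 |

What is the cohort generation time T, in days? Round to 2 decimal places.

lx·mx: 0, 1.42, 0.49, 0.28, 0.13, 0, 0 → R0 = 2.32
x·lx·mx: 0, 1.42, 0.98, 0.84, 0.52, 0, 0 → Σ = 3.76
T = 3.76 / 2.32 = 1.62069… → 1.62

1.62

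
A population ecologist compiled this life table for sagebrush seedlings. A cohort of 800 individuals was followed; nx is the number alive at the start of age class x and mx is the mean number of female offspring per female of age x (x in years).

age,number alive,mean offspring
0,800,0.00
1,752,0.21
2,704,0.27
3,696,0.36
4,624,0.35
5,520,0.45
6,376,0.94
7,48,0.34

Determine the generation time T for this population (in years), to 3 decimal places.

3.919

lx = nx/n0 = nx/800: 1, 0.94, 0.88, 0.87, 0.78, 0.65, 0.47, 0.06
lx·mx: 0, 0.1974, 0.2376, 0.3132, 0.273, 0.2925, 0.4418, 0.0204 → R0 = 1.7759
x·lx·mx: 0, 0.1974, 0.4752, 0.9396, 1.092, 1.4625, 2.6508, 0.1428 → Σ = 6.9603
T = 6.9603 / 1.7759 = 3.919309… → 3.919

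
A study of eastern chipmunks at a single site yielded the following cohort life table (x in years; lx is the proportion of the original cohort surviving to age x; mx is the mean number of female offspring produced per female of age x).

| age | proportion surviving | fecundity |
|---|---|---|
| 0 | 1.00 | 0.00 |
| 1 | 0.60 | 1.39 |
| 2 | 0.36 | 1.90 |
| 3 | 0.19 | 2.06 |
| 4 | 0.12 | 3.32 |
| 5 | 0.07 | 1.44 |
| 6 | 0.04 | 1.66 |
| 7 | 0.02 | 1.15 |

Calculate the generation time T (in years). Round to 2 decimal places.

lx·mx: 0, 0.834, 0.684, 0.3914, 0.3984, 0.1008, 0.0664, 0.023 → R0 = 2.498
x·lx·mx: 0, 0.834, 1.368, 1.1742, 1.5936, 0.504, 0.3984, 0.161 → Σ = 6.0332
T = 6.0332 / 2.498 = 2.415212… → 2.42

2.42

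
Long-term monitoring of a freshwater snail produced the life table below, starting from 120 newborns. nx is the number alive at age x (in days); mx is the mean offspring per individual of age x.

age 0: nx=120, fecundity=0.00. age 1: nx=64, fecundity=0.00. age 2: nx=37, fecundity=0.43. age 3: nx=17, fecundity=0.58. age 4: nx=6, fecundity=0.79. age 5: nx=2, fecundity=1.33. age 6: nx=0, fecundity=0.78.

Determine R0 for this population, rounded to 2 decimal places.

0.28

lx = nx/n0 = nx/120: 1, 0.53333…, 0.30833…, 0.14167…, 0.05, 0.01667…, 0
lx·mx by age: 0, 0, 0.132583…, 0.082167…, 0.0395, 0.022167…, 0
R0 = Σ lx·mx = 0.276417… → 0.28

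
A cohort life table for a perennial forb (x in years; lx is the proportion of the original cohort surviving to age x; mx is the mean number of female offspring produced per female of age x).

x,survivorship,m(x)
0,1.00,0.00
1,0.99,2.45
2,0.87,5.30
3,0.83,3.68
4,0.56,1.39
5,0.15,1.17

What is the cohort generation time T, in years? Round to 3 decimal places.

2.246

lx·mx: 0, 2.4255, 4.611, 3.0544, 0.7784, 0.1755 → R0 = 11.0448
x·lx·mx: 0, 2.4255, 9.222, 9.1632, 3.1136, 0.8775 → Σ = 24.8018
T = 24.8018 / 11.0448 = 2.245564… → 2.246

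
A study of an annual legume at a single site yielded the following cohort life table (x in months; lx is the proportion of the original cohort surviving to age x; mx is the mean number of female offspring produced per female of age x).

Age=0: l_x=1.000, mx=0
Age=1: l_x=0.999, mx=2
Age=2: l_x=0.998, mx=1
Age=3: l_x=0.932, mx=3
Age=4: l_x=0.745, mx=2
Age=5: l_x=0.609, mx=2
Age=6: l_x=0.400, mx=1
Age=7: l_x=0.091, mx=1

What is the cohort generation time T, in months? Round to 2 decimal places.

lx·mx: 0, 1.998, 0.998, 2.796, 1.49, 1.218, 0.4, 0.091 → R0 = 8.991
x·lx·mx: 0, 1.998, 1.996, 8.388, 5.96, 6.09, 2.4, 0.637 → Σ = 27.469
T = 27.469 / 8.991 = 3.055166… → 3.06

3.06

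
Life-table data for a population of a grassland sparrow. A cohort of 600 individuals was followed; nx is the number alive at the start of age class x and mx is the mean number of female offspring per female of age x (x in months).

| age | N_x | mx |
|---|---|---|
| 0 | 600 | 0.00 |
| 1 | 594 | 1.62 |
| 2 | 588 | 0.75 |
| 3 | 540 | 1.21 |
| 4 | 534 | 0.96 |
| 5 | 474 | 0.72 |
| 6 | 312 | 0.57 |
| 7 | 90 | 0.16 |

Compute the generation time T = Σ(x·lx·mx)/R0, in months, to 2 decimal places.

2.81

lx = nx/n0 = nx/600: 1, 0.99, 0.98, 0.9, 0.89, 0.79, 0.52, 0.15
lx·mx: 0, 1.6038, 0.735, 1.089, 0.8544, 0.5688, 0.2964, 0.024 → R0 = 5.1714
x·lx·mx: 0, 1.6038, 1.47, 3.267, 3.4176, 2.844, 1.7784, 0.168 → Σ = 14.5488
T = 14.5488 / 5.1714 = 2.813319… → 2.81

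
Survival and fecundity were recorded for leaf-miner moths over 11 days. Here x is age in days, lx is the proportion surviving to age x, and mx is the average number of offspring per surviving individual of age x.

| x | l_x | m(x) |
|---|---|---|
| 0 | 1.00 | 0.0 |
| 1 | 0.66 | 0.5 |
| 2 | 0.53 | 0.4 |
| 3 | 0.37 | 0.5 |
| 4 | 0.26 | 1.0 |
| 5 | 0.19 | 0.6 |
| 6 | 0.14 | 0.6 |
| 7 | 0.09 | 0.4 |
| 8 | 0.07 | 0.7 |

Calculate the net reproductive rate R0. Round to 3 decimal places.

lx·mx by age: 0, 0.33, 0.212, 0.185, 0.26, 0.114, 0.084, 0.036, 0.049
R0 = Σ lx·mx = 1.27 → 1.270

1.270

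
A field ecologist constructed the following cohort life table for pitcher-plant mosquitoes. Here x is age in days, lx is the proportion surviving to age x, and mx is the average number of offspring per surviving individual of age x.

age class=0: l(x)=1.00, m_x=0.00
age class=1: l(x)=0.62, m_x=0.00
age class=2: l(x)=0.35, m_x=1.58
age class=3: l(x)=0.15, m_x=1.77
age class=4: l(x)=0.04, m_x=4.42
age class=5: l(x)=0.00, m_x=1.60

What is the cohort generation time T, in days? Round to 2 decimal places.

lx·mx: 0, 0, 0.553, 0.2655, 0.1768, 0 → R0 = 0.9953
x·lx·mx: 0, 0, 1.106, 0.7965, 0.7072, 0 → Σ = 2.6097
T = 2.6097 / 0.9953 = 2.622024… → 2.62

2.62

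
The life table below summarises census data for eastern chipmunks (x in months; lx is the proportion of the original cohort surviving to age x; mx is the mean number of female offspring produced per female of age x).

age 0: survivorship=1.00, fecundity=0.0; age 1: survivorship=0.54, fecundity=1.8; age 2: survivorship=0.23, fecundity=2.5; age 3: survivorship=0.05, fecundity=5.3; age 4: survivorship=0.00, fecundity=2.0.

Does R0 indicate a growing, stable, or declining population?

growing

R0 = Σ lx·mx = 0 + 0.972 + 0.575 + 0.265 + 0 = 1.812
R0 > 1, so the population is growing.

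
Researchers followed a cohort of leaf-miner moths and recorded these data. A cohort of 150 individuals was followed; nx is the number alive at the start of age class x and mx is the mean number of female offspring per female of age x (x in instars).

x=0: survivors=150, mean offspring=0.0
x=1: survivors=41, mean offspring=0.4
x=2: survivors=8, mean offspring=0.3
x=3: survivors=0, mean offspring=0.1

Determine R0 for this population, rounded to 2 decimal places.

lx = nx/n0 = nx/150: 1, 0.27333…, 0.05333…, 0
lx·mx by age: 0, 0.109333…, 0.016…, 0
R0 = Σ lx·mx = 0.125333… → 0.13

0.13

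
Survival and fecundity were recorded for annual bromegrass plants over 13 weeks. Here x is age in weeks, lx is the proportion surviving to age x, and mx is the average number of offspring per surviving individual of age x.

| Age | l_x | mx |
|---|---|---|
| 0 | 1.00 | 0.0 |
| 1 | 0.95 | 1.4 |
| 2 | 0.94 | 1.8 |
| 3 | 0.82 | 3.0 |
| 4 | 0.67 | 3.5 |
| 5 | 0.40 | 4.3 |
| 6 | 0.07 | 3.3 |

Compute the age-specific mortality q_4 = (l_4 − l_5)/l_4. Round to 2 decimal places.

0.40

q_4 = (l_4 − l_5) / l_4 = (0.67 − 0.4) / 0.67
     = 0.27 / 0.67 = 0.402985… → 0.40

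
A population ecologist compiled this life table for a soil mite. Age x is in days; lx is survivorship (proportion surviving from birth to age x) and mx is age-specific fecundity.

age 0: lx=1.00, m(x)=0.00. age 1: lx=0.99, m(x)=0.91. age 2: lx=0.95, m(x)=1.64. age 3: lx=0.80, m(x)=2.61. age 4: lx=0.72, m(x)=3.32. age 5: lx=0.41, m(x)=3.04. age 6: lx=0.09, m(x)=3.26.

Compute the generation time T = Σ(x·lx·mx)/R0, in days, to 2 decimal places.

lx·mx: 0, 0.9009, 1.558, 2.088, 2.3904, 1.2464, 0.2934 → R0 = 8.4771
x·lx·mx: 0, 0.9009, 3.116, 6.264, 9.5616, 6.232, 1.7604 → Σ = 27.8349
T = 27.8349 / 8.4771 = 3.28354… → 3.28

3.28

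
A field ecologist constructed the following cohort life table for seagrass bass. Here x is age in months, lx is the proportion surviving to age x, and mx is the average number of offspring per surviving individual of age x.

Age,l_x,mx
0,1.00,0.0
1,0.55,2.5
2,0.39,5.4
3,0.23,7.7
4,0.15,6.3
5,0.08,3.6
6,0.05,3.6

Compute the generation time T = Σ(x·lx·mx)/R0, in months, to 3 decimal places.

2.581

lx·mx: 0, 1.375, 2.106, 1.771, 0.945, 0.288, 0.18 → R0 = 6.665
x·lx·mx: 0, 1.375, 4.212, 5.313, 3.78, 1.44, 1.08 → Σ = 17.2
T = 17.2 / 6.665 = 2.580645… → 2.581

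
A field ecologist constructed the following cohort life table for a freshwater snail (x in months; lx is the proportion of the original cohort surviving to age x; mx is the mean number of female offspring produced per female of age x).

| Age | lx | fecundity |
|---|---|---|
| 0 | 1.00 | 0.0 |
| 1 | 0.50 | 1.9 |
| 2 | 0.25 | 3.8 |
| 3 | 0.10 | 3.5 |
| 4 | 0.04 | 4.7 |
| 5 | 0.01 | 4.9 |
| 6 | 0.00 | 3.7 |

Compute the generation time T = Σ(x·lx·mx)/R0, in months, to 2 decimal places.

lx·mx: 0, 0.95, 0.95, 0.35, 0.188, 0.049, 0 → R0 = 2.487
x·lx·mx: 0, 0.95, 1.9, 1.05, 0.752, 0.245, 0 → Σ = 4.897
T = 4.897 / 2.487 = 1.969039… → 1.97

1.97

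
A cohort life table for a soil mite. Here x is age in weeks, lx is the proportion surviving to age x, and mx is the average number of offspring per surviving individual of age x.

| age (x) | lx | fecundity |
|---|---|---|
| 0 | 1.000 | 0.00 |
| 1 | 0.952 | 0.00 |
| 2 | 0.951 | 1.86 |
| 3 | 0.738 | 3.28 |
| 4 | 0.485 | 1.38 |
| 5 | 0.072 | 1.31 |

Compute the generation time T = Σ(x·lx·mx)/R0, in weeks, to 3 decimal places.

lx·mx: 0, 0, 1.76886, 2.42064, 0.6693, 0.09432 → R0 = 4.95312
x·lx·mx: 0, 0, 3.53772, 7.26192, 2.6772, 0.4716 → Σ = 13.94844
T = 13.94844 / 4.95312 = 2.816092… → 2.816

2.816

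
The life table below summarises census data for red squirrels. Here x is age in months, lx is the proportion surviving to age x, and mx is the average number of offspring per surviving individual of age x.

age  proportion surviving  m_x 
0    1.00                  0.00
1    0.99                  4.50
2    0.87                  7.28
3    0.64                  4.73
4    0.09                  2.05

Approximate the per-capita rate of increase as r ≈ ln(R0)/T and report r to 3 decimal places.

R0 = Σ lx·mx = 0 + 4.455 + 6.3336 + 3.0272 + 0.1845 = 14.0003
Σ x·lx·mx = 26.9418; T = 26.9418/14.0003 = 1.92437…
r ≈ ln(R0)/T = ln(14.0003)/1.92437… = 1.3714… → 1.371

1.371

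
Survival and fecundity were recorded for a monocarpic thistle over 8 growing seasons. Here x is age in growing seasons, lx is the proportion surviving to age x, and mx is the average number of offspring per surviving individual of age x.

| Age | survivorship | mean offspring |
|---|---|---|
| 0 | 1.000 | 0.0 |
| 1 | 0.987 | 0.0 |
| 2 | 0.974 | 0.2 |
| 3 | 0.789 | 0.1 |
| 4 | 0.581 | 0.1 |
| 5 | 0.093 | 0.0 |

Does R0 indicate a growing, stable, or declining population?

declining

R0 = Σ lx·mx = 0 + 0 + 0.1948 + 0.0789 + 0.0581 + 0 = 0.3318
R0 < 1, so the population is declining.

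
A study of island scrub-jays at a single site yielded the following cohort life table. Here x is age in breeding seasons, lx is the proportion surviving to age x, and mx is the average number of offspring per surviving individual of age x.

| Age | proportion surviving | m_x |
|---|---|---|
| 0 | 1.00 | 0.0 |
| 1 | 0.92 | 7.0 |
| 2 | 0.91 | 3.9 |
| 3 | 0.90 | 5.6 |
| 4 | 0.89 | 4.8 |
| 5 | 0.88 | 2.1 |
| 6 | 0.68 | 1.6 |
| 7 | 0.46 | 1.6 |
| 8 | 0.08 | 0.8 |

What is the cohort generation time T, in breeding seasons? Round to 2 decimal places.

lx·mx: 0, 6.44, 3.549, 5.04, 4.272, 1.848, 1.088, 0.736, 0.064 → R0 = 23.037
x·lx·mx: 0, 6.44, 7.098, 15.12, 17.088, 9.24, 6.528, 5.152, 0.512 → Σ = 67.178
T = 67.178 / 23.037 = 2.916092… → 2.92

2.92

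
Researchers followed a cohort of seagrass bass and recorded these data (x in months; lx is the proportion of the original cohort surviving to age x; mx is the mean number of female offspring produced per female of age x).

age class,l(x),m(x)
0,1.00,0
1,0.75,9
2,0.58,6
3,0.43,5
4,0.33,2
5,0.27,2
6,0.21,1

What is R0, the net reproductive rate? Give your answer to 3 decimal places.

13.790

lx·mx by age: 0, 6.75, 3.48, 2.15, 0.66, 0.54, 0.21
R0 = Σ lx·mx = 13.79 → 13.790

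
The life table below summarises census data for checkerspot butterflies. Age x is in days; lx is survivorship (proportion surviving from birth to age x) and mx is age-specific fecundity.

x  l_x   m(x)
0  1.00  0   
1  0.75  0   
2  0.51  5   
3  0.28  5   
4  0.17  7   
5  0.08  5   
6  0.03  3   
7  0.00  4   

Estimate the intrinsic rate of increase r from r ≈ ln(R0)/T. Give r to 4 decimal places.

0.5861

R0 = Σ lx·mx = 0 + 0 + 2.55 + 1.4 + 1.19 + 0.4 + 0.09 + 0 = 5.63
Σ x·lx·mx = 16.6; T = 16.6/5.63 = 2.94849…
r ≈ ln(R0)/T = ln(5.63)/2.94849… = 0.5861… → 0.5861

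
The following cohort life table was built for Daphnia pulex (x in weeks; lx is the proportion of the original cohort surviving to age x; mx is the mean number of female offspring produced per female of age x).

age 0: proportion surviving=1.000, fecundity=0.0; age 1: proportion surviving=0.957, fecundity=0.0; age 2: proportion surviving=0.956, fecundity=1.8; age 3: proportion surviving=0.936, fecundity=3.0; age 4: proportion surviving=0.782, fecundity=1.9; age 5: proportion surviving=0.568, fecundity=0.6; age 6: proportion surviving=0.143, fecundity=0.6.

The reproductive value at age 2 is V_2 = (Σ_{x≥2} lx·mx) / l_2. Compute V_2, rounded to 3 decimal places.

lx·mx for x ≥ 2: 1.7208, 2.808, 1.4858, 0.3408, 0.0858 → sum = 6.4412
V_2 = 6.4412 / l_2 = 6.4412 / 0.956 = 6.737657… → 6.738

6.738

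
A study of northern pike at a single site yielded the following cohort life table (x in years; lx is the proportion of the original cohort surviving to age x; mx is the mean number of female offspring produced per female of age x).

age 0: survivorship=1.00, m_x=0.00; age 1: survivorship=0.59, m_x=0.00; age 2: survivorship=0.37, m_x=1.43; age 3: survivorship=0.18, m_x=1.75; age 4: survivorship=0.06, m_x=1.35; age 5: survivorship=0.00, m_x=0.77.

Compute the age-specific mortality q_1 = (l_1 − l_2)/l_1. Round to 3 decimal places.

q_1 = (l_1 − l_2) / l_1 = (0.59 − 0.37) / 0.59
     = 0.22 / 0.59 = 0.372881… → 0.373

0.373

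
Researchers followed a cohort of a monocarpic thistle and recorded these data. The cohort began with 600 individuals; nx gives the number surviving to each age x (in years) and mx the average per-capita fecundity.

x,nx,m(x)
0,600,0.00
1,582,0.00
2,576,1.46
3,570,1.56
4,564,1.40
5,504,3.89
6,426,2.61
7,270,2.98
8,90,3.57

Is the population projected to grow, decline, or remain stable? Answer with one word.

lx = nx/n0 = nx/600: 1, 0.97, 0.96, 0.95, 0.94, 0.84, 0.71, 0.45, 0.15
R0 = Σ lx·mx = 0 + 0 + 1.4016 + 1.482 + 1.316 + 3.2676 + 1.8531 + 1.341 + 0.5355 = 11.1968
R0 > 1, so the population is growing.

growing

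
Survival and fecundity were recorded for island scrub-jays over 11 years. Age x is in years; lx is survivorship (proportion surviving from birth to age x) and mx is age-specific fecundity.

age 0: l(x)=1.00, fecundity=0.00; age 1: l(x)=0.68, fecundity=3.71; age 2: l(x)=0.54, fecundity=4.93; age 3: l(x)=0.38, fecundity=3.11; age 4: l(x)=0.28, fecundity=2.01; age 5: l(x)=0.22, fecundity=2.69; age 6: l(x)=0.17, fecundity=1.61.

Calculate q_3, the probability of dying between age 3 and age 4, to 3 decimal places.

q_3 = (l_3 − l_4) / l_3 = (0.38 − 0.28) / 0.38
     = 0.1 / 0.38 = 0.263158… → 0.263

0.263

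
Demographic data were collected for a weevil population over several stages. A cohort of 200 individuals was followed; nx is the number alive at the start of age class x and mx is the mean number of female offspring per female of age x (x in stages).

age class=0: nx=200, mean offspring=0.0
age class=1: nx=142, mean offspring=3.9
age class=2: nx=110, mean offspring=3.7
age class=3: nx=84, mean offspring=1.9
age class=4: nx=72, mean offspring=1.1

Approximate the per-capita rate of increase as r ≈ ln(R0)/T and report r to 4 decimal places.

lx = nx/n0 = nx/200: 1, 0.71, 0.55, 0.42, 0.36
R0 = Σ lx·mx = 0 + 2.769 + 2.035 + 0.798 + 0.396 = 5.998
Σ x·lx·mx = 10.817; T = 10.817/5.998 = 1.80343…
r ≈ ln(R0)/T = ln(5.998)/1.80343… = 0.993341… → 0.9933

0.9933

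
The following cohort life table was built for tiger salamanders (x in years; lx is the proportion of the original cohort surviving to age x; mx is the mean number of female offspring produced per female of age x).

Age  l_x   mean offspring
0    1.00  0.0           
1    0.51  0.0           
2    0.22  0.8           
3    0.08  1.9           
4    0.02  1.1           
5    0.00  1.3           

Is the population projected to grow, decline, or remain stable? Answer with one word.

R0 = Σ lx·mx = 0 + 0 + 0.176 + 0.152 + 0.022 + 0 = 0.35
R0 < 1, so the population is declining.

declining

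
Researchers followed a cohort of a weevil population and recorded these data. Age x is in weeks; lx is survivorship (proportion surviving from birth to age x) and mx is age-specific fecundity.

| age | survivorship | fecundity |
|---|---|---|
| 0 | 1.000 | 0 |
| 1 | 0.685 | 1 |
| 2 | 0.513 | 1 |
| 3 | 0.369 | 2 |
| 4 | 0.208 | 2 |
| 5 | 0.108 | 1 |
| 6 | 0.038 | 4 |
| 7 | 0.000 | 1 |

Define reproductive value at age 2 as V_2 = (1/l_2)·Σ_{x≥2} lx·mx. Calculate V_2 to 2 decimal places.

lx·mx for x ≥ 2: 0.513, 0.738, 0.416, 0.108, 0.152, 0 → sum = 1.927
V_2 = 1.927 / l_2 = 1.927 / 0.513 = 3.756335… → 3.76

3.76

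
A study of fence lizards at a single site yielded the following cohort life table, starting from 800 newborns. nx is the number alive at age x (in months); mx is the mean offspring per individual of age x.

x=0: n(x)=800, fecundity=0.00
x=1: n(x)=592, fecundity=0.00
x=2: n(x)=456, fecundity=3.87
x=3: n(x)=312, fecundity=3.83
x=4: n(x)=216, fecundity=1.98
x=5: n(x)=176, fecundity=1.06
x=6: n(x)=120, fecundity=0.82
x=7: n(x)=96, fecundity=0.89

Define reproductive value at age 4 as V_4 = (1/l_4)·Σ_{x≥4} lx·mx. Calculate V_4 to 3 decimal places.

lx = nx/n0 = nx/800: 1, 0.74, 0.57, 0.39, 0.27, 0.22, 0.15, 0.12
lx·mx for x ≥ 4: 0.5346, 0.2332, 0.123, 0.1068 → sum = 0.9976
V_4 = 0.9976 / l_4 = 0.9976 / 0.27 = 3.694815… → 3.695

3.695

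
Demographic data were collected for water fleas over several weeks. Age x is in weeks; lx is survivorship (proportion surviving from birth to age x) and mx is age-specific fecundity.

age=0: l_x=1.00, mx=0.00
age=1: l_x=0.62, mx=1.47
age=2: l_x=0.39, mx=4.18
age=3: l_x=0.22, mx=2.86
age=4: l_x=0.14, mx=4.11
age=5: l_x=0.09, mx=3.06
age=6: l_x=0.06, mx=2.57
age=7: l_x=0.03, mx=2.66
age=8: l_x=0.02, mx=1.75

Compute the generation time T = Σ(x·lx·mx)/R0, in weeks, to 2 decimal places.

2.68

lx·mx: 0, 0.9114, 1.6302, 0.6292, 0.5754, 0.2754, 0.1542, 0.0798, 0.035 → R0 = 4.2906
x·lx·mx: 0, 0.9114, 3.2604, 1.8876, 2.3016, 1.377, 0.9252, 0.5586, 0.28 → Σ = 11.5018
T = 11.5018 / 4.2906 = 2.680697… → 2.68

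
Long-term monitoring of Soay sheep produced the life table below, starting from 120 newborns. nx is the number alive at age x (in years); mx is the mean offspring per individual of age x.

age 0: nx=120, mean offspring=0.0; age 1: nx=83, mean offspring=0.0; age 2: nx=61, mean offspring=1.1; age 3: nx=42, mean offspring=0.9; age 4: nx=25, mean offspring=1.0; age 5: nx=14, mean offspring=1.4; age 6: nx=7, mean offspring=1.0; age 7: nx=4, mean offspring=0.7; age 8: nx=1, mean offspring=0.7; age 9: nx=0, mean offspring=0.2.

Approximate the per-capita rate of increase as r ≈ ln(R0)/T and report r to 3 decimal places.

lx = nx/n0 = nx/120: 1, 0.69167…, 0.50833…, 0.35, 0.20833…, 0.11667…, 0.05833…, 0.03333…, 0.00833…, 0
R0 = Σ lx·mx = 0 + 0 + 0.55917… + 0.315 + 0.20833… + 0.16333… + 0.05833… + 0.02333… + 0.00583… + 0 = 1.333333…
Σ x·lx·mx = 4.273333…; T = 4.273333…/1.333333… = 3.205…
r ≈ ln(R0)/T = ln(1.333333…)/3.205… = 0.08976… → 0.090

0.090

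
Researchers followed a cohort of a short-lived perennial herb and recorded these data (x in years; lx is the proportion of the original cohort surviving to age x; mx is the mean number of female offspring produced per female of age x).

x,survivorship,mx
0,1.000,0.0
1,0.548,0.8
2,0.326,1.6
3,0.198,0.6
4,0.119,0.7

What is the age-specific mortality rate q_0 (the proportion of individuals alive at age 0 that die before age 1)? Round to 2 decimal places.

q_0 = (l_0 − l_1) / l_0 = (1 − 0.548) / 1
     = 0.452 / 1 = 0.452 → 0.45

0.45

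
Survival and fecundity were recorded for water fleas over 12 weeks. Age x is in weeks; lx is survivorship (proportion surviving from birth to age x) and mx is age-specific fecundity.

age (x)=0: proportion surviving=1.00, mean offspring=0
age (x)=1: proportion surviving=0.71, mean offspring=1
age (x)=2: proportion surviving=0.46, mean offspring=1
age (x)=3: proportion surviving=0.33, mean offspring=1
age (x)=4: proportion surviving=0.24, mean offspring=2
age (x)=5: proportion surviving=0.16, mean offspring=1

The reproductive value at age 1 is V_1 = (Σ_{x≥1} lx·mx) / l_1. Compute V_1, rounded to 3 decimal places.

lx·mx for x ≥ 1: 0.71, 0.46, 0.33, 0.48, 0.16 → sum = 2.14
V_1 = 2.14 / l_1 = 2.14 / 0.71 = 3.014085… → 3.014

3.014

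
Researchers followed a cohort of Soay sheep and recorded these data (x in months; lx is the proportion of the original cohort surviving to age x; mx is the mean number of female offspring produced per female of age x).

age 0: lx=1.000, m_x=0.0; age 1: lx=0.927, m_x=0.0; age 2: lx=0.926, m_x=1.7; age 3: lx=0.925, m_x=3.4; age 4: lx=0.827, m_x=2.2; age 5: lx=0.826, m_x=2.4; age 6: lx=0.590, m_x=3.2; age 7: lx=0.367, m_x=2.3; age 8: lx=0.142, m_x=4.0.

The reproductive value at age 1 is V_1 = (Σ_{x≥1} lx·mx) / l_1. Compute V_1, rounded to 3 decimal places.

12.752

lx·mx for x ≥ 1: 0, 1.5742, 3.145, 1.8194, 1.9824, 1.888, 0.8441, 0.568 → sum = 11.8211
V_1 = 11.8211 / l_1 = 11.8211 / 0.927 = 12.751996… → 12.752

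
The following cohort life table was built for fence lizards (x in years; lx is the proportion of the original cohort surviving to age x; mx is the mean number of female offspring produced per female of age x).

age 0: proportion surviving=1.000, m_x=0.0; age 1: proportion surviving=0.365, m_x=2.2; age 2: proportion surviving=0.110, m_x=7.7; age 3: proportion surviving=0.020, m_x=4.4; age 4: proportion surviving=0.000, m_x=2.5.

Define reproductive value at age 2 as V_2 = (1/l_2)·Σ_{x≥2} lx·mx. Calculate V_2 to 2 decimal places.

lx·mx for x ≥ 2: 0.847, 0.088, 0 → sum = 0.935
V_2 = 0.935 / l_2 = 0.935 / 0.11 = 8.5 → 8.50

8.50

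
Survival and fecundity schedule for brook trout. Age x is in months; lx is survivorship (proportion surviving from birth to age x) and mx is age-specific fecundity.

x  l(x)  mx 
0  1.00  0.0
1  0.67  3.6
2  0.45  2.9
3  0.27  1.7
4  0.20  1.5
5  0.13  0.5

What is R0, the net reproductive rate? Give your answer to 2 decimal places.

lx·mx by age: 0, 2.412, 1.305, 0.459, 0.3, 0.065
R0 = Σ lx·mx = 4.541 → 4.54

4.54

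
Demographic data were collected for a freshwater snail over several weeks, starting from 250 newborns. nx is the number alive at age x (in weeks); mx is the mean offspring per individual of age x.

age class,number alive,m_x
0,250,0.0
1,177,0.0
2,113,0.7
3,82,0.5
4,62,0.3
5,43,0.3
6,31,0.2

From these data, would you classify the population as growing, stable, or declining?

declining

lx = nx/n0 = nx/250: 1, 0.708, 0.452, 0.328, 0.248, 0.172, 0.124
R0 = Σ lx·mx = 0 + 0 + 0.3164 + 0.164 + 0.0744 + 0.0516 + 0.0248 = 0.6312
R0 < 1, so the population is declining.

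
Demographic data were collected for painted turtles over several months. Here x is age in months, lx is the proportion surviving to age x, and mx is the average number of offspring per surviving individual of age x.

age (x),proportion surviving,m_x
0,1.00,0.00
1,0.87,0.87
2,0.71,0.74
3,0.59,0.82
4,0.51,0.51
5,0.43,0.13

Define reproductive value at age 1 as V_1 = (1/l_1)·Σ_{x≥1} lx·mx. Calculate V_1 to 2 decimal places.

lx·mx for x ≥ 1: 0.7569, 0.5254, 0.4838, 0.2601, 0.0559 → sum = 2.0821
V_1 = 2.0821 / l_1 = 2.0821 / 0.87 = 2.393218… → 2.39

2.39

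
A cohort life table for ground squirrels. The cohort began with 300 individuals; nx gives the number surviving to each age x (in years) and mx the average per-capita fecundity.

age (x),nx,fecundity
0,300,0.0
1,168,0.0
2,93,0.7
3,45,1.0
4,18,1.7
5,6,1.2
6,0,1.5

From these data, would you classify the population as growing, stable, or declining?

declining

lx = nx/n0 = nx/300: 1, 0.56, 0.31, 0.15, 0.06, 0.02, 0
R0 = Σ lx·mx = 0 + 0 + 0.217 + 0.15 + 0.102 + 0.024 + 0 = 0.493
R0 < 1, so the population is declining.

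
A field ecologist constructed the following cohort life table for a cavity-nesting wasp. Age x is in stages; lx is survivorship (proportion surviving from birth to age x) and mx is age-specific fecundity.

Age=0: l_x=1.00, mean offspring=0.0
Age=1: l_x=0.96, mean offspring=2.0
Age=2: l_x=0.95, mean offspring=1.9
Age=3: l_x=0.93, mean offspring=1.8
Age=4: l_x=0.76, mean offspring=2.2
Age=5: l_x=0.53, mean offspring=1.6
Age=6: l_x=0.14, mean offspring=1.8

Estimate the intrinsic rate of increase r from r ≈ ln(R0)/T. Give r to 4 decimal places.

0.7465

R0 = Σ lx·mx = 0 + 1.92 + 1.805 + 1.674 + 1.672 + 0.848 + 0.252 = 8.171
Σ x·lx·mx = 22.992; T = 22.992/8.171 = 2.81385…
r ≈ ln(R0)/T = ln(8.171)/2.81385… = 0.746518… → 0.7465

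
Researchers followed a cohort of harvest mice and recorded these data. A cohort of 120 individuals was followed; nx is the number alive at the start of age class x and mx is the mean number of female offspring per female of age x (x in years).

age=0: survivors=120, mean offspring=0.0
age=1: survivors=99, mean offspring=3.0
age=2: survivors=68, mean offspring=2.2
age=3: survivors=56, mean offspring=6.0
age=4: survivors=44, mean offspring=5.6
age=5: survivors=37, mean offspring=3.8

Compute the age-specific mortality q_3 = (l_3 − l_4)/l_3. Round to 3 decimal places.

lx = nx/n0 = nx/120: 1, 0.825, 0.56667…, 0.46667…, 0.36667…, 0.30833…
q_3 = (l_3 − l_4) / l_3 = (0.466667… − 0.366667…) / 0.466667…
     = 0.1… / 0.466667… = 0.214286… → 0.214

0.214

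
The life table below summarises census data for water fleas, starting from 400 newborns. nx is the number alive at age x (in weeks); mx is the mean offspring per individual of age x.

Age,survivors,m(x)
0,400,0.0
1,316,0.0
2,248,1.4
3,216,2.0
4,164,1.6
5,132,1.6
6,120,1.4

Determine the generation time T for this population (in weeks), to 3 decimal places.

3.592

lx = nx/n0 = nx/400: 1, 0.79, 0.62, 0.54, 0.41, 0.33, 0.3
lx·mx: 0, 0, 0.868, 1.08, 0.656, 0.528, 0.42 → R0 = 3.552
x·lx·mx: 0, 0, 1.736, 3.24, 2.624, 2.64, 2.52 → Σ = 12.76
T = 12.76 / 3.552 = 3.592342… → 3.592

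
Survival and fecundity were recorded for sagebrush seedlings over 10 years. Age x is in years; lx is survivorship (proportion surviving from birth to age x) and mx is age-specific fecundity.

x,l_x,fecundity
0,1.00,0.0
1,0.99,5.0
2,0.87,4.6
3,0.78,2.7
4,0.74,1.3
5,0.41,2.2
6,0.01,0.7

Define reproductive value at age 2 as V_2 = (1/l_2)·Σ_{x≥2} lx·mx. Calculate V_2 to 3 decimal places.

lx·mx for x ≥ 2: 4.002, 2.106, 0.962, 0.902, 0.007 → sum = 7.979
V_2 = 7.979 / l_2 = 7.979 / 0.87 = 9.171264… → 9.171

9.171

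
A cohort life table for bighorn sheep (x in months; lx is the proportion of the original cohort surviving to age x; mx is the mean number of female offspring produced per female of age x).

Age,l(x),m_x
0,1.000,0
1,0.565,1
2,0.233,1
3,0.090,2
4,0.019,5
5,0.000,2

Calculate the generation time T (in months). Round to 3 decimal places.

lx·mx: 0, 0.565, 0.233, 0.18, 0.095, 0 → R0 = 1.073
x·lx·mx: 0, 0.565, 0.466, 0.54, 0.38, 0 → Σ = 1.951
T = 1.951 / 1.073 = 1.818267… → 1.818

1.818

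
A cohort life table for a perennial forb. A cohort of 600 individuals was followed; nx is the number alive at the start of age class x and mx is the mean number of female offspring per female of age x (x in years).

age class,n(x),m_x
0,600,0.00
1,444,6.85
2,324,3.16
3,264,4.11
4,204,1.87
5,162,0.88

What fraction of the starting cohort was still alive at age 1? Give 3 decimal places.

l_1 = n_1/n_0 = 444/600 = 0.74 → 0.740

0.740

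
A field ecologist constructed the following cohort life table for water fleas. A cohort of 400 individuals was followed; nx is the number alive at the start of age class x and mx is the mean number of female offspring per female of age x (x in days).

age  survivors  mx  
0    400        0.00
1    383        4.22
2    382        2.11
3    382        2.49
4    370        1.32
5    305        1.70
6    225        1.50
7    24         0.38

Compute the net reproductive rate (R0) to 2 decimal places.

lx = nx/n0 = nx/400: 1, 0.9575, 0.955, 0.955, 0.925, 0.7625, 0.5625, 0.06
lx·mx by age: 0, 4.04065, 2.01505, 2.37795, 1.221, 1.29625, 0.84375, 0.0228
R0 = Σ lx·mx = 11.81745 → 11.82

11.82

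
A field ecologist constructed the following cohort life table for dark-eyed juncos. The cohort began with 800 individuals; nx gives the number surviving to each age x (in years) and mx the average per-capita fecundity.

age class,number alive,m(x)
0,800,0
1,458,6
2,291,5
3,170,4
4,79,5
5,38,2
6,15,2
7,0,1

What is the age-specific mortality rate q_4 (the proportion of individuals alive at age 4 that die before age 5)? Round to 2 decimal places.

lx = nx/n0 = nx/800: 1, 0.5725, 0.36375, 0.2125, 0.09875, 0.0475, 0.01875, 0
q_4 = (l_4 − l_5) / l_4 = (0.09875 − 0.0475) / 0.09875
     = 0.05125 / 0.09875 = 0.518987… → 0.52

0.52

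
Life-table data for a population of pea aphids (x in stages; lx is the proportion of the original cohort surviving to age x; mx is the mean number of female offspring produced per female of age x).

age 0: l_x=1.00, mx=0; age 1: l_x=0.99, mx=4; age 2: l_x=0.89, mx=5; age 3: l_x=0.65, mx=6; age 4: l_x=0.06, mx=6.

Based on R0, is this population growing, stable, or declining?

growing

R0 = Σ lx·mx = 0 + 3.96 + 4.45 + 3.9 + 0.36 = 12.67
R0 > 1, so the population is growing.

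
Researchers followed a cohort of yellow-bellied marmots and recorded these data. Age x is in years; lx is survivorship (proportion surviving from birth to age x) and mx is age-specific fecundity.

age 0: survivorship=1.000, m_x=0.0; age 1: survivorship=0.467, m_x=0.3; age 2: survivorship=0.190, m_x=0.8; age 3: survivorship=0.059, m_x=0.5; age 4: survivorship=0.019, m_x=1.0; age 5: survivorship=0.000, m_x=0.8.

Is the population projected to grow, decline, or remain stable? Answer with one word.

R0 = Σ lx·mx = 0 + 0.1401 + 0.152 + 0.0295 + 0.019 + 0 = 0.3406
R0 < 1, so the population is declining.

declining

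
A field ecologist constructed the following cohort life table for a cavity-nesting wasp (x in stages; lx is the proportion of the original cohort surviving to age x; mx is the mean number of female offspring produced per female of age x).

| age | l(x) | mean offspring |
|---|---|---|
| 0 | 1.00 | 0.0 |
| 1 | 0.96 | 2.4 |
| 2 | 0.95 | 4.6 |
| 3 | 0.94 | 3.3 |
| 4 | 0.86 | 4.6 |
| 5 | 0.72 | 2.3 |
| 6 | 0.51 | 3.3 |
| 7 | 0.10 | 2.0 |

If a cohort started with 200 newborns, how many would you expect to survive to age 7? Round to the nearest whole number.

Expected survivors = N0 · l_7 = 200 × 0.10 = 20 → 20

20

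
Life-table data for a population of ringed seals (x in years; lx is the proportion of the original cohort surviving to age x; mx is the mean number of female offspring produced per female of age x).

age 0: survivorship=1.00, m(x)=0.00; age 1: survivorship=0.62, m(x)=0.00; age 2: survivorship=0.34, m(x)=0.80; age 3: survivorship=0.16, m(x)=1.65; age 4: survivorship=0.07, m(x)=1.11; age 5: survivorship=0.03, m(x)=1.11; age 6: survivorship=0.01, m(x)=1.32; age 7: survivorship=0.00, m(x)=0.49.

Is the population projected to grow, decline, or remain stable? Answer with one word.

declining

R0 = Σ lx·mx = 0 + 0 + 0.272 + 0.264 + 0.0777 + 0.0333 + 0.0132 + 0 = 0.6602
R0 < 1, so the population is declining.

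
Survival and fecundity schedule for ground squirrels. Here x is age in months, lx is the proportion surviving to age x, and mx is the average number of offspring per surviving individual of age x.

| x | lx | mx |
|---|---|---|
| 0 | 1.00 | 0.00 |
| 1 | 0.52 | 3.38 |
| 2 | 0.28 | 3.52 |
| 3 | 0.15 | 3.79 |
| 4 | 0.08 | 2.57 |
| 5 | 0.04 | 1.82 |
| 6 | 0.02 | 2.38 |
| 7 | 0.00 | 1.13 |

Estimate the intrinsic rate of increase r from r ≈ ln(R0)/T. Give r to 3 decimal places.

0.680

R0 = Σ lx·mx = 0 + 1.7576 + 0.9856 + 0.5685 + 0.2056 + 0.0728 + 0.0476 + 0 = 3.6377
Σ x·lx·mx = 6.9063; T = 6.9063/3.6377 = 1.89853…
r ≈ ln(R0)/T = ln(3.6377)/1.89853… = 0.68018… → 0.680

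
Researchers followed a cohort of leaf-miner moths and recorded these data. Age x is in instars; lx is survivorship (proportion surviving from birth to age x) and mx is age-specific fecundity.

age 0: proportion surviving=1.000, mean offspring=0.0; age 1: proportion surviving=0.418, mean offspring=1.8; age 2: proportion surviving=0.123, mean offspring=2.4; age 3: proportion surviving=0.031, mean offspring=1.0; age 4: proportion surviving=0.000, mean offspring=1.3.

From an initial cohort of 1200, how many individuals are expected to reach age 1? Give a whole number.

Expected survivors = N0 · l_1 = 1200 × 0.418 = 501.6 → 502

502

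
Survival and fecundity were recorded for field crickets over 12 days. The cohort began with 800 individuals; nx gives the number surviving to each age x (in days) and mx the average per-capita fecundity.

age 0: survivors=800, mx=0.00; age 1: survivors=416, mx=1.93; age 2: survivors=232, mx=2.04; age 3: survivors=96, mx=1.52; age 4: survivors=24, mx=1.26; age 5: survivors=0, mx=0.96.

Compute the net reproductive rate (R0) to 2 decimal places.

1.82

lx = nx/n0 = nx/800: 1, 0.52, 0.29, 0.12, 0.03, 0
lx·mx by age: 0, 1.0036, 0.5916, 0.1824, 0.0378, 0
R0 = Σ lx·mx = 1.8154 → 1.82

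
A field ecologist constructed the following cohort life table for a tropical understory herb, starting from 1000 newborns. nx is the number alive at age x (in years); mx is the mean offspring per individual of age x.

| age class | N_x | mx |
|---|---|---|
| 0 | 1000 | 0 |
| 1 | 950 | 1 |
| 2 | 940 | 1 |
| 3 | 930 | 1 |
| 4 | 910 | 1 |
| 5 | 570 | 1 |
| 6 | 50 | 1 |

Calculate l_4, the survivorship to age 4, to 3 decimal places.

l_4 = n_4/n_0 = 910/1000 = 0.91 → 0.910

0.910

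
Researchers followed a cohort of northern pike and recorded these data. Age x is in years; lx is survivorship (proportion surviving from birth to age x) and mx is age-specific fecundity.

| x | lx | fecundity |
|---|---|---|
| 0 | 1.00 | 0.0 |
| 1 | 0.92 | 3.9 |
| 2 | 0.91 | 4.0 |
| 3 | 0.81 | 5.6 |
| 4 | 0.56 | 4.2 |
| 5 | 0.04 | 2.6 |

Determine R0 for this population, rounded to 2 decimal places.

lx·mx by age: 0, 3.588, 3.64, 4.536, 2.352, 0.104
R0 = Σ lx·mx = 14.22 → 14.22

14.22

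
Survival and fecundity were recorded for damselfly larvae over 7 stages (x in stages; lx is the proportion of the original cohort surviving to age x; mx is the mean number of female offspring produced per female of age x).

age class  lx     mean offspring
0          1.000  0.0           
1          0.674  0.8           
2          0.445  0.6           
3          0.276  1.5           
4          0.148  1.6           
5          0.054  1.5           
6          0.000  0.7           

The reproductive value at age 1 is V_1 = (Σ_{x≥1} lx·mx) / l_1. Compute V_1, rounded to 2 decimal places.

2.28

lx·mx for x ≥ 1: 0.5392, 0.267, 0.414, 0.2368, 0.081, 0 → sum = 1.538
V_1 = 1.538 / l_1 = 1.538 / 0.674 = 2.281899… → 2.28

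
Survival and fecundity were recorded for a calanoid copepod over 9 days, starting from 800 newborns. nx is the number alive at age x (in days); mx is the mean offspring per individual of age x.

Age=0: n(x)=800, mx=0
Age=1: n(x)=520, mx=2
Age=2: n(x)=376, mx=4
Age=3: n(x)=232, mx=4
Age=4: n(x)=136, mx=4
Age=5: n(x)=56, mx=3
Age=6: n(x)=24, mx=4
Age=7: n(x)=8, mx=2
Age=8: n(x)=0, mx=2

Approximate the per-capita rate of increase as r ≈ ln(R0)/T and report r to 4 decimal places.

0.6853

lx = nx/n0 = nx/800: 1, 0.65, 0.47, 0.29, 0.17, 0.07, 0.03, 0.01, 0
R0 = Σ lx·mx = 0 + 1.3 + 1.88 + 1.16 + 0.68 + 0.21 + 0.12 + 0.02 + 0 = 5.37
Σ x·lx·mx = 13.17; T = 13.17/5.37 = 2.45251…
r ≈ ln(R0)/T = ln(5.37)/2.45251… = 0.685349… → 0.6853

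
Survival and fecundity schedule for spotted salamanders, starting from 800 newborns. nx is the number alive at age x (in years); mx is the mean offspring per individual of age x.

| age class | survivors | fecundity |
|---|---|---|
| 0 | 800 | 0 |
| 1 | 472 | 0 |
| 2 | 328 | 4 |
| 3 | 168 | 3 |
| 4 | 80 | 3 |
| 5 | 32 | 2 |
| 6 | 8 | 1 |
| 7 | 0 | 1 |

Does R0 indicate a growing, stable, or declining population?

growing

lx = nx/n0 = nx/800: 1, 0.59, 0.41, 0.21, 0.1, 0.04, 0.01, 0
R0 = Σ lx·mx = 0 + 0 + 1.64 + 0.63 + 0.3 + 0.08 + 0.01 + 0 = 2.66
R0 > 1, so the population is growing.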